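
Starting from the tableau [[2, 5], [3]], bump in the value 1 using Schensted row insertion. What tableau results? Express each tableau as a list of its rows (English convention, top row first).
[[1, 5], [2], [3]]

In row 1, 1 replaces 2 (the leftmost entry greater than 1); 2 is bumped to row 2. In row 2, 2 replaces 3 (the leftmost entry greater than 2); 3 is bumped to row 3. 3 starts a new row 3. The new tableau is [[1, 5], [2], [3]].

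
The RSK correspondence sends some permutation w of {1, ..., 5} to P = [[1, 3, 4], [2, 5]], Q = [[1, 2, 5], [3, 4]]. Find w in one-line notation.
Reverse the RSK construction: for i from n down to 1, find the cell of Q containing i, remove the entry at that cell from P, and reverse-bump it up through P; the value ejected from row 1 is w(i).

Step i=5: Q has 5 at row 1, column 3; remove that cell from P, ejecting 4. So w(5) = 4. P is now [[1, 3], [2, 5]].
Step i=4: Q has 4 at row 2, column 2; remove 5 from row 2 of P and reverse-bump: 5 enters row 1 and ejects 3. So w(4) = 3. P is now [[1, 5], [2]].
Step i=3: Q has 3 at row 2, column 1; remove 2 from row 2 of P and reverse-bump: 2 enters row 1 and ejects 1. So w(3) = 1. P is now [[2, 5]].
Step i=2: Q has 2 at row 1, column 2; remove that cell from P, ejecting 5. So w(2) = 5. P is now [[2]].
Step i=1: Q has 1 at row 1, column 1; remove that cell from P, ejecting 2. So w(1) = 2. P is now [].

So w = 2 5 1 3 4.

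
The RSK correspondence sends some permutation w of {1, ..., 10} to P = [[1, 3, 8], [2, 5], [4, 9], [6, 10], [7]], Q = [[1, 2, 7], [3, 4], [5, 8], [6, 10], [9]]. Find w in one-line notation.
Reverse the RSK construction: for i from n down to 1, find the cell of Q containing i, remove the entry at that cell from P, and reverse-bump it up through P; the value ejected from row 1 is w(i).

Step i=10: Q has 10 at row 4, column 2; remove 10 from row 4 of P and reverse-bump: 10 enters row 3 and ejects 9; 9 enters row 2 and ejects 5; 5 enters row 1 and ejects 3. So w(10) = 3. P is now [[1, 5, 8], [2, 9], [4, 10], [6], [7]].
Step i=9: Q has 9 at row 5, column 1; remove 7 from row 5 of P and reverse-bump: 7 enters row 4 and ejects 6; 6 enters row 3 and ejects 4; 4 enters row 2 and ejects 2; 2 enters row 1 and ejects 1. So w(9) = 1. P is now [[2, 5, 8], [4, 9], [6, 10], [7]].
Step i=8: Q has 8 at row 3, column 2; remove 10 from row 3 of P and reverse-bump: 10 enters row 2 and ejects 9; 9 enters row 1 and ejects 8. So w(8) = 8. P is now [[2, 5, 9], [4, 10], [6], [7]].
Step i=7: Q has 7 at row 1, column 3; remove that cell from P, ejecting 9. So w(7) = 9. P is now [[2, 5], [4, 10], [6], [7]].
Step i=6: Q has 6 at row 4, column 1; remove 7 from row 4 of P and reverse-bump: 7 enters row 3 and ejects 6; 6 enters row 2 and ejects 4; 4 enters row 1 and ejects 2. So w(6) = 2. P is now [[4, 5], [6, 10], [7]].
Step i=5: Q has 5 at row 3, column 1; remove 7 from row 3 of P and reverse-bump: 7 enters row 2 and ejects 6; 6 enters row 1 and ejects 5. So w(5) = 5. P is now [[4, 6], [7, 10]].
Step i=4: Q has 4 at row 2, column 2; remove 10 from row 2 of P and reverse-bump: 10 enters row 1 and ejects 6. So w(4) = 6. P is now [[4, 10], [7]].
Step i=3: Q has 3 at row 2, column 1; remove 7 from row 2 of P and reverse-bump: 7 enters row 1 and ejects 4. So w(3) = 4. P is now [[7, 10]].
Step i=2: Q has 2 at row 1, column 2; remove that cell from P, ejecting 10. So w(2) = 10. P is now [[7]].
Step i=1: Q has 1 at row 1, column 1; remove that cell from P, ejecting 7. So w(1) = 7. P is now [].

So w = 7 10 4 6 5 2 9 8 1 3.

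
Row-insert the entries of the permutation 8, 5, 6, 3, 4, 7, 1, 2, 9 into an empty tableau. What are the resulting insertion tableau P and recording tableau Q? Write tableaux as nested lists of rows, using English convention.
P = [[1, 2, 7, 9], [3, 4], [5, 6], [8]], Q = [[1, 3, 6, 9], [2, 5], [4, 8], [7]]

Insert each entry of the permutation into P by Schensted row insertion, recording in Q the position of each new cell.

Insert 8: appended to row 1. P = [[8]].
Insert 5: 5 bumps 8 from row 1; 8 starts row 2. P = [[5], [8]].
Insert 6: appended to row 1. P = [[5, 6], [8]].
Insert 3: 3 bumps 5 from row 1; 5 bumps 8 from row 2; 8 starts row 3. P = [[3, 6], [5], [8]].
Insert 4: 4 bumps 6 from row 1; 6 appends to row 2. P = [[3, 4], [5, 6], [8]].
Insert 7: appended to row 1. P = [[3, 4, 7], [5, 6], [8]].
Insert 1: 1 bumps 3 from row 1; 3 bumps 5 from row 2; 5 bumps 8 from row 3; 8 starts row 4. P = [[1, 4, 7], [3, 6], [5], [8]].
Insert 2: 2 bumps 4 from row 1; 4 bumps 6 from row 2; 6 appends to row 3. P = [[1, 2, 7], [3, 4], [5, 6], [8]].
Insert 9: appended to row 1. P = [[1, 2, 7, 9], [3, 4], [5, 6], [8]].

So P = [[1, 2, 7, 9], [3, 4], [5, 6], [8]], Q = [[1, 3, 6, 9], [2, 5], [4, 8], [7]].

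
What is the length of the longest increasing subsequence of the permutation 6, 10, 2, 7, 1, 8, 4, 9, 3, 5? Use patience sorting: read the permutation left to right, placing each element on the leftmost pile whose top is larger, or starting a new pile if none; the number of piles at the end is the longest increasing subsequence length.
4

6: new pile. tops = [6]
10: new pile. tops = [6, 10]
2: onto pile 1 (replacing 6). tops = [2, 10]
7: onto pile 2 (replacing 10). tops = [2, 7]
1: onto pile 1 (replacing 2). tops = [1, 7]
8: new pile. tops = [1, 7, 8]
4: onto pile 2 (replacing 7). tops = [1, 4, 8]
9: new pile. tops = [1, 4, 8, 9]
3: onto pile 2 (replacing 4). tops = [1, 3, 8, 9]
5: onto pile 3 (replacing 8). tops = [1, 3, 5, 9]

4 piles, so the longest increasing subsequence has length 4.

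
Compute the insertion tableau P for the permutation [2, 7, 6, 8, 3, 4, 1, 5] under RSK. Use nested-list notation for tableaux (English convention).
Insert 2: appended to row 1. P = [[2]].
Insert 7: appended to row 1. P = [[2, 7]].
Insert 6: 6 bumps 7 from row 1; 7 starts row 2. P = [[2, 6], [7]].
Insert 8: appended to row 1. P = [[2, 6, 8], [7]].
Insert 3: 3 bumps 6 from row 1; 6 bumps 7 from row 2; 7 starts row 3. P = [[2, 3, 8], [6], [7]].
Insert 4: 4 bumps 8 from row 1; 8 appends to row 2. P = [[2, 3, 4], [6, 8], [7]].
Insert 1: 1 bumps 2 from row 1; 2 bumps 6 from row 2; 6 bumps 7 from row 3; 7 starts row 4. P = [[1, 3, 4], [2, 8], [6], [7]].
Insert 5: appended to row 1. P = [[1, 3, 4, 5], [2, 8], [6], [7]].

So P = [[1, 3, 4, 5], [2, 8], [6], [7]].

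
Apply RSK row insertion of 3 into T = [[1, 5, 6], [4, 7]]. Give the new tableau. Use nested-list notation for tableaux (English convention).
[[1, 3, 6], [4, 5], [7]]

In row 1, 3 replaces 5 (the leftmost entry greater than 3); 5 is bumped to row 2. In row 2, 5 replaces 7 (the leftmost entry greater than 5); 7 is bumped to row 3. 7 starts a new row 3. The new tableau is [[1, 3, 6], [4, 5], [7]].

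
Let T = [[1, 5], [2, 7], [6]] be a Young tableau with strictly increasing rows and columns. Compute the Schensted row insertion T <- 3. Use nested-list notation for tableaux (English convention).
[[1, 3], [2, 5], [6, 7]]

In row 1, 3 replaces 5 (the leftmost entry greater than 3); 5 is bumped to row 2. In row 2, 5 replaces 7 (the leftmost entry greater than 5); 7 is bumped to row 3. 7 is appended to row 3. The new tableau is [[1, 3], [2, 5], [6, 7]].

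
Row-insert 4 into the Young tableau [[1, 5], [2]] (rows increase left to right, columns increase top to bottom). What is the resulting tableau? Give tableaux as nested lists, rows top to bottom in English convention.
[[1, 4], [2, 5]]

In row 1, 4 replaces 5 (the leftmost entry greater than 4); 5 is bumped to row 2. 5 is appended to row 2. The new tableau is [[1, 4], [2, 5]].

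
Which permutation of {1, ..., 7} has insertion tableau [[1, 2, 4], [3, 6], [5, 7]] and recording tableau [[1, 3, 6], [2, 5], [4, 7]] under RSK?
Reverse RSK: for i = n, n-1, ..., 1, locate i in Q, remove the corresponding corner cell from P, and reverse-bump its entry up through P; the value ejected from row 1 is w(i).

So w = 5 3 7 1 2 6 4.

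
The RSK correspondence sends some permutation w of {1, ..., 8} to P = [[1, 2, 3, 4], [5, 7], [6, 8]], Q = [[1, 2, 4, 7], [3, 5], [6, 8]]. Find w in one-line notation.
1 6 2 8 5 3 7 4

Reverse RSK: for i = n, n-1, ..., 1, locate i in Q, remove the corresponding corner cell from P, and reverse-bump its entry up through P; the value ejected from row 1 is w(i).

So w = 1 6 2 8 5 3 7 4.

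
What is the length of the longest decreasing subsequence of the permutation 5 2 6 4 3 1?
4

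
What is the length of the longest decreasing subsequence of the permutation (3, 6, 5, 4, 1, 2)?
4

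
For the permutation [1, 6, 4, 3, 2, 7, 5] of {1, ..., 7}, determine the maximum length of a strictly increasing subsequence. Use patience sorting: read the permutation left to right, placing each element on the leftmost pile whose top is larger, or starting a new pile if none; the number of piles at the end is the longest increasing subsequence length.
3

1: new pile. tops = [1]
6: new pile. tops = [1, 6]
4: onto pile 2 (replacing 6). tops = [1, 4]
3: onto pile 2 (replacing 4). tops = [1, 3]
2: onto pile 2 (replacing 3). tops = [1, 2]
7: new pile. tops = [1, 2, 7]
5: onto pile 3 (replacing 7). tops = [1, 2, 5]

3 piles, so the longest increasing subsequence has length 3.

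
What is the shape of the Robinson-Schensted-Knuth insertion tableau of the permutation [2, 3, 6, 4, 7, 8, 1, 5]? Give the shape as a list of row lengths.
RSK row insertion gives P = [[1, 3, 4, 5, 8], [2, 7], [6]], which has shape [5, 2, 1].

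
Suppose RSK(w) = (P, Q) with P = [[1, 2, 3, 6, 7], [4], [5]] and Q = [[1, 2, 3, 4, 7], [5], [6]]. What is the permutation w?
Reverse RSK: for i = n, n-1, ..., 1, locate i in Q, remove the corresponding corner cell from P, and reverse-bump its entry up through P; the value ejected from row 1 is w(i).

So w = 1 2 5 6 4 3 7.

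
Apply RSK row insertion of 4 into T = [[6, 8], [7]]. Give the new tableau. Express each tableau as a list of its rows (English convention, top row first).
[[4, 8], [6], [7]]

In row 1, 4 replaces 6 (the leftmost entry greater than 4); 6 is bumped to row 2. In row 2, 6 replaces 7 (the leftmost entry greater than 6); 7 is bumped to row 3. 7 starts a new row 3. The new tableau is [[4, 8], [6], [7]].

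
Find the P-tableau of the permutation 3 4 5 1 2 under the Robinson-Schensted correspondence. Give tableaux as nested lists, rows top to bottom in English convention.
P = [[1, 2, 5], [3, 4]]

Insert 3: appended to row 1. P = [[3]].
Insert 4: appended to row 1. P = [[3, 4]].
Insert 5: appended to row 1. P = [[3, 4, 5]].
Insert 1: 1 bumps 3 from row 1; 3 starts row 2. P = [[1, 4, 5], [3]].
Insert 2: 2 bumps 4 from row 1; 4 appends to row 2. P = [[1, 2, 5], [3, 4]].

So P = [[1, 2, 5], [3, 4]].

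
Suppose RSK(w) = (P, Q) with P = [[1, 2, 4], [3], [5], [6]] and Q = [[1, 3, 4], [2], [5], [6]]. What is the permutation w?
Reverse the RSK construction: for i from n down to 1, find the cell of Q containing i, remove the entry at that cell from P, and reverse-bump it up through P; the value ejected from row 1 is w(i).

Step i=6: Q has 6 at row 4, column 1; remove 6 from row 4 of P and reverse-bump: 6 enters row 3 and ejects 5; 5 enters row 2 and ejects 3; 3 enters row 1 and ejects 2. So w(6) = 2. P is now [[1, 3, 4], [5], [6]].
Step i=5: Q has 5 at row 3, column 1; remove 6 from row 3 of P and reverse-bump: 6 enters row 2 and ejects 5; 5 enters row 1 and ejects 4. So w(5) = 4. P is now [[1, 3, 5], [6]].
Step i=4: Q has 4 at row 1, column 3; remove that cell from P, ejecting 5. So w(4) = 5. P is now [[1, 3], [6]].
Step i=3: Q has 3 at row 1, column 2; remove that cell from P, ejecting 3. So w(3) = 3. P is now [[1], [6]].
Step i=2: Q has 2 at row 2, column 1; remove 6 from row 2 of P and reverse-bump: 6 enters row 1 and ejects 1. So w(2) = 1. P is now [[6]].
Step i=1: Q has 1 at row 1, column 1; remove that cell from P, ejecting 6. So w(1) = 6. P is now [].

So w = 6 1 3 5 4 2.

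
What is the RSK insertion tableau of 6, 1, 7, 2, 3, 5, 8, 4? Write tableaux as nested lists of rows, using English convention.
After inserting 6: P = [[6]].
After inserting 1: P = [[1], [6]].
After inserting 7: P = [[1, 7], [6]].
After inserting 2: P = [[1, 2], [6, 7]].
After inserting 3: P = [[1, 2, 3], [6, 7]].
After inserting 5: P = [[1, 2, 3, 5], [6, 7]].
After inserting 8: P = [[1, 2, 3, 5, 8], [6, 7]].
After inserting 4: P = [[1, 2, 3, 4, 8], [5, 7], [6]].

So P = [[1, 2, 3, 4, 8], [5, 7], [6]].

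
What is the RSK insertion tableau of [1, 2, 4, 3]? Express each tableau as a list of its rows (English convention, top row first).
Insert 1: appended to row 1. P = [[1]].
Insert 2: appended to row 1. P = [[1, 2]].
Insert 4: appended to row 1. P = [[1, 2, 4]].
Insert 3: 3 bumps 4 from row 1; 4 starts row 2. P = [[1, 2, 3], [4]].

So P = [[1, 2, 3], [4]].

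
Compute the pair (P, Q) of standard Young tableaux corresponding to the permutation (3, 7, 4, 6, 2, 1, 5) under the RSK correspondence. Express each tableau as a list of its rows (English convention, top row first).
Insert each entry of the permutation into P by Schensted row insertion, recording in Q the position of each new cell.

Insert 3: appended to row 1. P = [[3]].
Insert 7: appended to row 1. P = [[3, 7]].
Insert 4: 4 bumps 7 from row 1; 7 starts row 2. P = [[3, 4], [7]].
Insert 6: appended to row 1. P = [[3, 4, 6], [7]].
Insert 2: 2 bumps 3 from row 1; 3 bumps 7 from row 2; 7 starts row 3. P = [[2, 4, 6], [3], [7]].
Insert 1: 1 bumps 2 from row 1; 2 bumps 3 from row 2; 3 bumps 7 from row 3; 7 starts row 4. P = [[1, 4, 6], [2], [3], [7]].
Insert 5: 5 bumps 6 from row 1; 6 appends to row 2. P = [[1, 4, 5], [2, 6], [3], [7]].

So P = [[1, 4, 5], [2, 6], [3], [7]], Q = [[1, 2, 4], [3, 7], [5], [6]].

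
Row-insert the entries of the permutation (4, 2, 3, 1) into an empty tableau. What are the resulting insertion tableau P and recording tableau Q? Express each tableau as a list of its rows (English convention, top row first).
Insert each entry of the permutation into P by Schensted row insertion, recording in Q the position of each new cell.

Insert 4: appended to row 1. P = [[4]].
Insert 2: 2 bumps 4 from row 1; 4 starts row 2. P = [[2], [4]].
Insert 3: appended to row 1. P = [[2, 3], [4]].
Insert 1: 1 bumps 2 from row 1; 2 bumps 4 from row 2; 4 starts row 3. P = [[1, 3], [2], [4]].

So P = [[1, 3], [2], [4]], Q = [[1, 3], [2], [4]].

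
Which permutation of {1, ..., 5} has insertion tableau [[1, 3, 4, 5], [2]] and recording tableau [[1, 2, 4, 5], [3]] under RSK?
Reverse the RSK construction: for i from n down to 1, find the cell of Q containing i, remove the entry at that cell from P, and reverse-bump it up through P; the value ejected from row 1 is w(i).

Step i=5: Q has 5 at row 1, column 4; remove that cell from P, ejecting 5. So w(5) = 5. P is now [[1, 3, 4], [2]].
Step i=4: Q has 4 at row 1, column 3; remove that cell from P, ejecting 4. So w(4) = 4. P is now [[1, 3], [2]].
Step i=3: Q has 3 at row 2, column 1; remove 2 from row 2 of P and reverse-bump: 2 enters row 1 and ejects 1. So w(3) = 1. P is now [[2, 3]].
Step i=2: Q has 2 at row 1, column 2; remove that cell from P, ejecting 3. So w(2) = 3. P is now [[2]].
Step i=1: Q has 1 at row 1, column 1; remove that cell from P, ejecting 2. So w(1) = 2. P is now [].

So w = 2 3 1 4 5.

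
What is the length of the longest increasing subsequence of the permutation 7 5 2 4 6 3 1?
3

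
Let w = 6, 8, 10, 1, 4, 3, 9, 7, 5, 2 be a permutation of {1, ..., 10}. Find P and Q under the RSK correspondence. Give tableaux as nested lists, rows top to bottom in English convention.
Insert each entry of the permutation into P by Schensted row insertion, recording in Q the position of each new cell.

Insert 6: appended to row 1. P = [[6]].
Insert 8: appended to row 1. P = [[6, 8]].
Insert 10: appended to row 1. P = [[6, 8, 10]].
Insert 1: 1 bumps 6 from row 1; 6 starts row 2. P = [[1, 8, 10], [6]].
Insert 4: 4 bumps 8 from row 1; 8 appends to row 2. P = [[1, 4, 10], [6, 8]].
Insert 3: 3 bumps 4 from row 1; 4 bumps 6 from row 2; 6 starts row 3. P = [[1, 3, 10], [4, 8], [6]].
Insert 9: 9 bumps 10 from row 1; 10 appends to row 2. P = [[1, 3, 9], [4, 8, 10], [6]].
Insert 7: 7 bumps 9 from row 1; 9 bumps 10 from row 2; 10 appends to row 3. P = [[1, 3, 7], [4, 8, 9], [6, 10]].
Insert 5: 5 bumps 7 from row 1; 7 bumps 8 from row 2; 8 bumps 10 from row 3; 10 starts row 4. P = [[1, 3, 5], [4, 7, 9], [6, 8], [10]].
Insert 2: 2 bumps 3 from row 1; 3 bumps 4 from row 2; 4 bumps 6 from row 3; 6 bumps 10 from row 4; 10 starts row 5. P = [[1, 2, 5], [3, 7, 9], [4, 8], [6], [10]].

So P = [[1, 2, 5], [3, 7, 9], [4, 8], [6], [10]], Q = [[1, 2, 3], [4, 5, 7], [6, 8], [9], [10]].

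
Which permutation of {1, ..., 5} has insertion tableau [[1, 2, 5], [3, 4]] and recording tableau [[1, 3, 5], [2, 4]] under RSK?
3 1 4 2 5

Reverse the RSK construction: for i from n down to 1, find the cell of Q containing i, remove the entry at that cell from P, and reverse-bump it up through P; the value ejected from row 1 is w(i).

Step i=5: Q has 5 at row 1, column 3; remove that cell from P, ejecting 5. So w(5) = 5. P is now [[1, 2], [3, 4]].
Step i=4: Q has 4 at row 2, column 2; remove 4 from row 2 of P and reverse-bump: 4 enters row 1 and ejects 2. So w(4) = 2. P is now [[1, 4], [3]].
Step i=3: Q has 3 at row 1, column 2; remove that cell from P, ejecting 4. So w(3) = 4. P is now [[1], [3]].
Step i=2: Q has 2 at row 2, column 1; remove 3 from row 2 of P and reverse-bump: 3 enters row 1 and ejects 1. So w(2) = 1. P is now [[3]].
Step i=1: Q has 1 at row 1, column 1; remove that cell from P, ejecting 3. So w(1) = 3. P is now [].

So w = 3 1 4 2 5.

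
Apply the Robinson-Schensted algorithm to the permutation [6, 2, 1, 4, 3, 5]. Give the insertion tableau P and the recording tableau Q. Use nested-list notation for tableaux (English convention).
Insert each entry of the permutation into P by Schensted row insertion, recording in Q the position of each new cell.

Insert 6: appended to row 1. P = [[6]].
Insert 2: 2 bumps 6 from row 1; 6 starts row 2. P = [[2], [6]].
Insert 1: 1 bumps 2 from row 1; 2 bumps 6 from row 2; 6 starts row 3. P = [[1], [2], [6]].
Insert 4: appended to row 1. P = [[1, 4], [2], [6]].
Insert 3: 3 bumps 4 from row 1; 4 appends to row 2. P = [[1, 3], [2, 4], [6]].
Insert 5: appended to row 1. P = [[1, 3, 5], [2, 4], [6]].

So P = [[1, 3, 5], [2, 4], [6]], Q = [[1, 4, 6], [2, 5], [3]].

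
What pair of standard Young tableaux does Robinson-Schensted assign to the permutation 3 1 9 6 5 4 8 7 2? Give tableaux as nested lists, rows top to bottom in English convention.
P = [[1, 2, 7], [3, 4, 8], [5], [6], [9]], Q = [[1, 3, 7], [2, 4, 8], [5], [6], [9]]

Insert each entry of the permutation into P by Schensted row insertion, recording in Q the position of each new cell.

Insert 3: appended to row 1. P = [[3]].
Insert 1: 1 bumps 3 from row 1; 3 starts row 2. P = [[1], [3]].
Insert 9: appended to row 1. P = [[1, 9], [3]].
Insert 6: 6 bumps 9 from row 1; 9 appends to row 2. P = [[1, 6], [3, 9]].
Insert 5: 5 bumps 6 from row 1; 6 bumps 9 from row 2; 9 starts row 3. P = [[1, 5], [3, 6], [9]].
Insert 4: 4 bumps 5 from row 1; 5 bumps 6 from row 2; 6 bumps 9 from row 3; 9 starts row 4. P = [[1, 4], [3, 5], [6], [9]].
Insert 8: appended to row 1. P = [[1, 4, 8], [3, 5], [6], [9]].
Insert 7: 7 bumps 8 from row 1; 8 appends to row 2. P = [[1, 4, 7], [3, 5, 8], [6], [9]].
Insert 2: 2 bumps 4 from row 1; 4 bumps 5 from row 2; 5 bumps 6 from row 3; 6 bumps 9 from row 4; 9 starts row 5. P = [[1, 2, 7], [3, 4, 8], [5], [6], [9]].

So P = [[1, 2, 7], [3, 4, 8], [5], [6], [9]], Q = [[1, 3, 7], [2, 4, 8], [5], [6], [9]].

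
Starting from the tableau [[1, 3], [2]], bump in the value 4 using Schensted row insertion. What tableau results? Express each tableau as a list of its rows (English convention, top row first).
[[1, 3, 4], [2]]

4 is larger than every entry of row 1, so it is appended to row 1. The new tableau is [[1, 3, 4], [2]].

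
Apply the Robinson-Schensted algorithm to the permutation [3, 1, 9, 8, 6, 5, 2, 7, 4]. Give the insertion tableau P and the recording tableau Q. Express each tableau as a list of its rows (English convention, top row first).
P = [[1, 2, 4], [3, 5, 7], [6], [8], [9]], Q = [[1, 3, 8], [2, 4, 9], [5], [6], [7]]

Insert each entry of the permutation into P by Schensted row insertion, recording in Q the position of each new cell.

Insert 3: appended to row 1. P = [[3]].
Insert 1: 1 bumps 3 from row 1; 3 starts row 2. P = [[1], [3]].
Insert 9: appended to row 1. P = [[1, 9], [3]].
Insert 8: 8 bumps 9 from row 1; 9 appends to row 2. P = [[1, 8], [3, 9]].
Insert 6: 6 bumps 8 from row 1; 8 bumps 9 from row 2; 9 starts row 3. P = [[1, 6], [3, 8], [9]].
Insert 5: 5 bumps 6 from row 1; 6 bumps 8 from row 2; 8 bumps 9 from row 3; 9 starts row 4. P = [[1, 5], [3, 6], [8], [9]].
Insert 2: 2 bumps 5 from row 1; 5 bumps 6 from row 2; 6 bumps 8 from row 3; 8 bumps 9 from row 4; 9 starts row 5. P = [[1, 2], [3, 5], [6], [8], [9]].
Insert 7: appended to row 1. P = [[1, 2, 7], [3, 5], [6], [8], [9]].
Insert 4: 4 bumps 7 from row 1; 7 appends to row 2. P = [[1, 2, 4], [3, 5, 7], [6], [8], [9]].

So P = [[1, 2, 4], [3, 5, 7], [6], [8], [9]], Q = [[1, 3, 8], [2, 4, 9], [5], [6], [7]].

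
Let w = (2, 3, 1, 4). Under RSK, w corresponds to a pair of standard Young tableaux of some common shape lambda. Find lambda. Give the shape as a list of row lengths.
[3, 1]

Row-insert each entry into an empty tableau.

After inserting 2: P = [[2]].
After inserting 3: P = [[2, 3]].
After inserting 1: P = [[1, 3], [2]].
After inserting 4: P = [[1, 3, 4], [2]].

The final insertion tableau P = [[1, 3, 4], [2]] has shape [3, 1].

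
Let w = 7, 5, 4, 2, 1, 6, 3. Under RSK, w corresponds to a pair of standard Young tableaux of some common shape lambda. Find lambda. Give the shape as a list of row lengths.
[2, 2, 1, 1, 1]

RSK row insertion gives P = [[1, 3], [2, 6], [4], [5], [7]], which has shape [2, 2, 1, 1, 1].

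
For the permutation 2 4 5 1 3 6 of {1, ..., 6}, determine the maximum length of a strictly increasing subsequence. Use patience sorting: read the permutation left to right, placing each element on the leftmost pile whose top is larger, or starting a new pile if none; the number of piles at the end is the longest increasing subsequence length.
2: new pile. tops = [2]
4: new pile. tops = [2, 4]
5: new pile. tops = [2, 4, 5]
1: onto pile 1 (replacing 2). tops = [1, 4, 5]
3: onto pile 2 (replacing 4). tops = [1, 3, 5]
6: new pile. tops = [1, 3, 5, 6]

4 piles, so the longest increasing subsequence has length 4.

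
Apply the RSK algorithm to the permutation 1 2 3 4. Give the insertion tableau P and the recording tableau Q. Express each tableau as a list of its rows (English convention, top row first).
P = [[1, 2, 3, 4]], Q = [[1, 2, 3, 4]]

Insert each entry of the permutation into P by Schensted row insertion, recording in Q the position of each new cell.

Insert 1: appended to row 1. P = [[1]], Q = [[1]].
Insert 2: appended to row 1. P = [[1, 2]], Q = [[1, 2]].
Insert 3: appended to row 1. P = [[1, 2, 3]], Q = [[1, 2, 3]].
Insert 4: appended to row 1. P = [[1, 2, 3, 4]], Q = [[1, 2, 3, 4]].

So P = [[1, 2, 3, 4]], Q = [[1, 2, 3, 4]].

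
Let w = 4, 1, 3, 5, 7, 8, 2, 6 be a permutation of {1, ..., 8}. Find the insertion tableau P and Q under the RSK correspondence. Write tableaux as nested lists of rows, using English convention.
P = [[1, 2, 5, 6, 8], [3, 7], [4]], Q = [[1, 3, 4, 5, 6], [2, 8], [7]]

Insert each entry of the permutation into P by Schensted row insertion, recording in Q the position of each new cell.

Insert 4: appended to row 1. P = [[4]].
Insert 1: 1 bumps 4 from row 1; 4 starts row 2. P = [[1], [4]].
Insert 3: appended to row 1. P = [[1, 3], [4]].
Insert 5: appended to row 1. P = [[1, 3, 5], [4]].
Insert 7: appended to row 1. P = [[1, 3, 5, 7], [4]].
Insert 8: appended to row 1. P = [[1, 3, 5, 7, 8], [4]].
Insert 2: 2 bumps 3 from row 1; 3 bumps 4 from row 2; 4 starts row 3. P = [[1, 2, 5, 7, 8], [3], [4]].
Insert 6: 6 bumps 7 from row 1; 7 appends to row 2. P = [[1, 2, 5, 6, 8], [3, 7], [4]].

So P = [[1, 2, 5, 6, 8], [3, 7], [4]], Q = [[1, 3, 4, 5, 6], [2, 8], [7]].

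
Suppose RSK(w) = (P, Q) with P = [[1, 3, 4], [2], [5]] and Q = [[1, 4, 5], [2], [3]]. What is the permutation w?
5 2 1 3 4

Reverse the RSK construction: for i from n down to 1, find the cell of Q containing i, remove the entry at that cell from P, and reverse-bump it up through P; the value ejected from row 1 is w(i).

Step i=5: Q has 5 at row 1, column 3; remove that cell from P, ejecting 4. So w(5) = 4. P is now [[1, 3], [2], [5]].
Step i=4: Q has 4 at row 1, column 2; remove that cell from P, ejecting 3. So w(4) = 3. P is now [[1], [2], [5]].
Step i=3: Q has 3 at row 3, column 1; remove 5 from row 3 of P and reverse-bump: 5 enters row 2 and ejects 2; 2 enters row 1 and ejects 1. So w(3) = 1. P is now [[2], [5]].
Step i=2: Q has 2 at row 2, column 1; remove 5 from row 2 of P and reverse-bump: 5 enters row 1 and ejects 2. So w(2) = 2. P is now [[5]].
Step i=1: Q has 1 at row 1, column 1; remove that cell from P, ejecting 5. So w(1) = 5. P is now [].

So w = 5 2 1 3 4.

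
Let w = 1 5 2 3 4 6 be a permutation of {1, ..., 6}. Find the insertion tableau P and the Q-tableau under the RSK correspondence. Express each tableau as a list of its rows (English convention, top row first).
P = [[1, 2, 3, 4, 6], [5]], Q = [[1, 2, 4, 5, 6], [3]]

Insert each entry of the permutation into P by Schensted row insertion, recording in Q the position of each new cell.

Insert 1: appended to row 1. P = [[1]].
Insert 5: appended to row 1. P = [[1, 5]].
Insert 2: 2 bumps 5 from row 1; 5 starts row 2. P = [[1, 2], [5]].
Insert 3: appended to row 1. P = [[1, 2, 3], [5]].
Insert 4: appended to row 1. P = [[1, 2, 3, 4], [5]].
Insert 6: appended to row 1. P = [[1, 2, 3, 4, 6], [5]].

So P = [[1, 2, 3, 4, 6], [5]], Q = [[1, 2, 4, 5, 6], [3]].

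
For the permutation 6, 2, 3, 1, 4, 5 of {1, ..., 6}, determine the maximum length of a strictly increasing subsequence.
4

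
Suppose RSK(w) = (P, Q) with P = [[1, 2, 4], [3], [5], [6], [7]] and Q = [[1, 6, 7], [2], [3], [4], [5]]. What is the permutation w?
7 6 5 3 1 2 4

Reverse the RSK construction: for i from n down to 1, find the cell of Q containing i, remove the entry at that cell from P, and reverse-bump it up through P; the value ejected from row 1 is w(i).

Step i=7: Q has 7 at row 1, column 3; remove that cell from P, ejecting 4. So w(7) = 4. P is now [[1, 2], [3], [5], [6], [7]].
Step i=6: Q has 6 at row 1, column 2; remove that cell from P, ejecting 2. So w(6) = 2. P is now [[1], [3], [5], [6], [7]].
Step i=5: Q has 5 at row 5, column 1; remove 7 from row 5 of P and reverse-bump: 7 enters row 4 and ejects 6; 6 enters row 3 and ejects 5; 5 enters row 2 and ejects 3; 3 enters row 1 and ejects 1. So w(5) = 1. P is now [[3], [5], [6], [7]].
Step i=4: Q has 4 at row 4, column 1; remove 7 from row 4 of P and reverse-bump: 7 enters row 3 and ejects 6; 6 enters row 2 and ejects 5; 5 enters row 1 and ejects 3. So w(4) = 3. P is now [[5], [6], [7]].
Step i=3: Q has 3 at row 3, column 1; remove 7 from row 3 of P and reverse-bump: 7 enters row 2 and ejects 6; 6 enters row 1 and ejects 5. So w(3) = 5. P is now [[6], [7]].
Step i=2: Q has 2 at row 2, column 1; remove 7 from row 2 of P and reverse-bump: 7 enters row 1 and ejects 6. So w(2) = 6. P is now [[7]].
Step i=1: Q has 1 at row 1, column 1; remove that cell from P, ejecting 7. So w(1) = 7. P is now [].

So w = 7 6 5 3 1 2 4.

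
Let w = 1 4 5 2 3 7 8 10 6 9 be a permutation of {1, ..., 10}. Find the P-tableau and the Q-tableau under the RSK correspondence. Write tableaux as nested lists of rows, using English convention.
P = [[1, 2, 3, 6, 8, 9], [4, 5, 7, 10]], Q = [[1, 2, 3, 6, 7, 8], [4, 5, 9, 10]]

Insert each entry of the permutation into P by Schensted row insertion, recording in Q the position of each new cell.

Insert 1: appended to row 1. P = [[1]].
Insert 4: appended to row 1. P = [[1, 4]].
Insert 5: appended to row 1. P = [[1, 4, 5]].
Insert 2: 2 bumps 4 from row 1; 4 starts row 2. P = [[1, 2, 5], [4]].
Insert 3: 3 bumps 5 from row 1; 5 appends to row 2. P = [[1, 2, 3], [4, 5]].
Insert 7: appended to row 1. P = [[1, 2, 3, 7], [4, 5]].
Insert 8: appended to row 1. P = [[1, 2, 3, 7, 8], [4, 5]].
Insert 10: appended to row 1. P = [[1, 2, 3, 7, 8, 10], [4, 5]].
Insert 6: 6 bumps 7 from row 1; 7 appends to row 2. P = [[1, 2, 3, 6, 8, 10], [4, 5, 7]].
Insert 9: 9 bumps 10 from row 1; 10 appends to row 2. P = [[1, 2, 3, 6, 8, 9], [4, 5, 7, 10]].

So P = [[1, 2, 3, 6, 8, 9], [4, 5, 7, 10]], Q = [[1, 2, 3, 6, 7, 8], [4, 5, 9, 10]].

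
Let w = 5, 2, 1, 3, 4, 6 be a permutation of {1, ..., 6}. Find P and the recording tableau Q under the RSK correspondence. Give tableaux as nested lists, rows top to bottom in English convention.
Insert each entry of the permutation into P by Schensted row insertion, recording in Q the position of each new cell.

Insert 5: appended to row 1. P = [[5]], Q = [[1]].
Insert 2: 2 bumps 5 from row 1; 5 starts row 2. P = [[2], [5]], Q = [[1], [2]].
Insert 1: 1 bumps 2 from row 1; 2 bumps 5 from row 2; 5 starts row 3. P = [[1], [2], [5]], Q = [[1], [2], [3]].
Insert 3: appended to row 1. P = [[1, 3], [2], [5]], Q = [[1, 4], [2], [3]].
Insert 4: appended to row 1. P = [[1, 3, 4], [2], [5]], Q = [[1, 4, 5], [2], [3]].
Insert 6: appended to row 1. P = [[1, 3, 4, 6], [2], [5]], Q = [[1, 4, 5, 6], [2], [3]].

So P = [[1, 3, 4, 6], [2], [5]], Q = [[1, 4, 5, 6], [2], [3]].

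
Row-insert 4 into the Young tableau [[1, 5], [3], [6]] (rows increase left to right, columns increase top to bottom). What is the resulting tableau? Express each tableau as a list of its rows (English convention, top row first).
In row 1, 4 replaces 5 (the leftmost entry greater than 4); 5 is bumped to row 2. 5 is appended to row 2. The new tableau is [[1, 4], [3, 5], [6]].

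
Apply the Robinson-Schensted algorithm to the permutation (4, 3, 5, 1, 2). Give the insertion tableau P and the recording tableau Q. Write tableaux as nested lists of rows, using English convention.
P = [[1, 2], [3, 5], [4]], Q = [[1, 3], [2, 5], [4]]

Insert each entry of the permutation into P by Schensted row insertion, recording in Q the position of each new cell.

Insert 4: appended to row 1. P = [[4]], Q = [[1]].
Insert 3: 3 bumps 4 from row 1; 4 starts row 2. P = [[3], [4]], Q = [[1], [2]].
Insert 5: appended to row 1. P = [[3, 5], [4]], Q = [[1, 3], [2]].
Insert 1: 1 bumps 3 from row 1; 3 bumps 4 from row 2; 4 starts row 3. P = [[1, 5], [3], [4]], Q = [[1, 3], [2], [4]].
Insert 2: 2 bumps 5 from row 1; 5 appends to row 2. P = [[1, 2], [3, 5], [4]], Q = [[1, 3], [2, 5], [4]].

So P = [[1, 2], [3, 5], [4]], Q = [[1, 3], [2, 5], [4]].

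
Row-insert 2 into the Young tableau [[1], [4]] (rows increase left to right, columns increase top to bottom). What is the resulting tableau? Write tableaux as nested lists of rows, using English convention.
2 is larger than every entry of row 1, so it is appended to row 1. The new tableau is [[1, 2], [4]].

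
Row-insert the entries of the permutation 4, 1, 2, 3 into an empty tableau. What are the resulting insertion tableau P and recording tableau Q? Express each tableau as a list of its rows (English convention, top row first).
P = [[1, 2, 3], [4]], Q = [[1, 3, 4], [2]]

Insert each entry of the permutation into P by Schensted row insertion, recording in Q the position of each new cell.

Insert 4: appended to row 1. P = [[4]], Q = [[1]].
Insert 1: 1 bumps 4 from row 1; 4 starts row 2. P = [[1], [4]], Q = [[1], [2]].
Insert 2: appended to row 1. P = [[1, 2], [4]], Q = [[1, 3], [2]].
Insert 3: appended to row 1. P = [[1, 2, 3], [4]], Q = [[1, 3, 4], [2]].

So P = [[1, 2, 3], [4]], Q = [[1, 3, 4], [2]].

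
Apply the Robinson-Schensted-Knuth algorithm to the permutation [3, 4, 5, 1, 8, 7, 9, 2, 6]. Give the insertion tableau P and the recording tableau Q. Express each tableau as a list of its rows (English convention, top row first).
Insert each entry of the permutation into P by Schensted row insertion, recording in Q the position of each new cell.

Insert 3: appended to row 1. P = [[3]], Q = [[1]].
Insert 4: appended to row 1. P = [[3, 4]], Q = [[1, 2]].
Insert 5: appended to row 1. P = [[3, 4, 5]], Q = [[1, 2, 3]].
Insert 1: 1 bumps 3 from row 1; 3 starts row 2. P = [[1, 4, 5], [3]], Q = [[1, 2, 3], [4]].
Insert 8: appended to row 1. P = [[1, 4, 5, 8], [3]], Q = [[1, 2, 3, 5], [4]].
Insert 7: 7 bumps 8 from row 1; 8 appends to row 2. P = [[1, 4, 5, 7], [3, 8]], Q = [[1, 2, 3, 5], [4, 6]].
Insert 9: appended to row 1. P = [[1, 4, 5, 7, 9], [3, 8]], Q = [[1, 2, 3, 5, 7], [4, 6]].
Insert 2: 2 bumps 4 from row 1; 4 bumps 8 from row 2; 8 starts row 3. P = [[1, 2, 5, 7, 9], [3, 4], [8]], Q = [[1, 2, 3, 5, 7], [4, 6], [8]].
Insert 6: 6 bumps 7 from row 1; 7 appends to row 2. P = [[1, 2, 5, 6, 9], [3, 4, 7], [8]], Q = [[1, 2, 3, 5, 7], [4, 6, 9], [8]].

So P = [[1, 2, 5, 6, 9], [3, 4, 7], [8]], Q = [[1, 2, 3, 5, 7], [4, 6, 9], [8]].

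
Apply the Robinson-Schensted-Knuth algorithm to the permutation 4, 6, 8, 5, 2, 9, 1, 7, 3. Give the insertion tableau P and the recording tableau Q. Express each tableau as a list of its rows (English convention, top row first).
P = [[1, 3, 7, 9], [2, 5], [4, 8], [6]], Q = [[1, 2, 3, 6], [4, 8], [5, 9], [7]]

Insert each entry of the permutation into P by Schensted row insertion, recording in Q the position of each new cell.

Insert 4: appended to row 1. P = [[4]].
Insert 6: appended to row 1. P = [[4, 6]].
Insert 8: appended to row 1. P = [[4, 6, 8]].
Insert 5: 5 bumps 6 from row 1; 6 starts row 2. P = [[4, 5, 8], [6]].
Insert 2: 2 bumps 4 from row 1; 4 bumps 6 from row 2; 6 starts row 3. P = [[2, 5, 8], [4], [6]].
Insert 9: appended to row 1. P = [[2, 5, 8, 9], [4], [6]].
Insert 1: 1 bumps 2 from row 1; 2 bumps 4 from row 2; 4 bumps 6 from row 3; 6 starts row 4. P = [[1, 5, 8, 9], [2], [4], [6]].
Insert 7: 7 bumps 8 from row 1; 8 appends to row 2. P = [[1, 5, 7, 9], [2, 8], [4], [6]].
Insert 3: 3 bumps 5 from row 1; 5 bumps 8 from row 2; 8 appends to row 3. P = [[1, 3, 7, 9], [2, 5], [4, 8], [6]].

So P = [[1, 3, 7, 9], [2, 5], [4, 8], [6]], Q = [[1, 2, 3, 6], [4, 8], [5, 9], [7]].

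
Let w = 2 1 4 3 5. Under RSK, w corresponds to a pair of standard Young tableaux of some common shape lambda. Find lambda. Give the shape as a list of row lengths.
Row-insert each entry into an empty tableau.

After inserting 2: P = [[2]].
After inserting 1: P = [[1], [2]].
After inserting 4: P = [[1, 4], [2]].
After inserting 3: P = [[1, 3], [2, 4]].
After inserting 5: P = [[1, 3, 5], [2, 4]].

The final insertion tableau P = [[1, 3, 5], [2, 4]] has shape [3, 2].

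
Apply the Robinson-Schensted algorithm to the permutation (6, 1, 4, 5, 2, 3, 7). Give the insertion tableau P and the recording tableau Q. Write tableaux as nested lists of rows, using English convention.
P = [[1, 2, 3, 7], [4, 5], [6]], Q = [[1, 3, 4, 7], [2, 6], [5]]

Insert each entry of the permutation into P by Schensted row insertion, recording in Q the position of each new cell.

After inserting 6: P = [[6]].
After inserting 1: P = [[1], [6]].
After inserting 4: P = [[1, 4], [6]].
After inserting 5: P = [[1, 4, 5], [6]].
After inserting 2: P = [[1, 2, 5], [4], [6]].
After inserting 3: P = [[1, 2, 3], [4, 5], [6]].
After inserting 7: P = [[1, 2, 3, 7], [4, 5], [6]].

So P = [[1, 2, 3, 7], [4, 5], [6]], Q = [[1, 3, 4, 7], [2, 6], [5]].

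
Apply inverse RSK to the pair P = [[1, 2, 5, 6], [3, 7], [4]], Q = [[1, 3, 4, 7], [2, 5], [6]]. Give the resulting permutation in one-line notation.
4 1 3 7 5 2 6

Reverse RSK: for i = n, n-1, ..., 1, locate i in Q, remove the corresponding corner cell from P, and reverse-bump its entry up through P; the value ejected from row 1 is w(i).

So w = 4 1 3 7 5 2 6.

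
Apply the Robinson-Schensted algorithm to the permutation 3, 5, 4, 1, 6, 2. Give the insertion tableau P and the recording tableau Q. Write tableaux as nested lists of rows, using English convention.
Insert each entry of the permutation into P by Schensted row insertion, recording in Q the position of each new cell.

Insert 3: appended to row 1. P = [[3]], Q = [[1]].
Insert 5: appended to row 1. P = [[3, 5]], Q = [[1, 2]].
Insert 4: 4 bumps 5 from row 1; 5 starts row 2. P = [[3, 4], [5]], Q = [[1, 2], [3]].
Insert 1: 1 bumps 3 from row 1; 3 bumps 5 from row 2; 5 starts row 3. P = [[1, 4], [3], [5]], Q = [[1, 2], [3], [4]].
Insert 6: appended to row 1. P = [[1, 4, 6], [3], [5]], Q = [[1, 2, 5], [3], [4]].
Insert 2: 2 bumps 4 from row 1; 4 appends to row 2. P = [[1, 2, 6], [3, 4], [5]], Q = [[1, 2, 5], [3, 6], [4]].

So P = [[1, 2, 6], [3, 4], [5]], Q = [[1, 2, 5], [3, 6], [4]].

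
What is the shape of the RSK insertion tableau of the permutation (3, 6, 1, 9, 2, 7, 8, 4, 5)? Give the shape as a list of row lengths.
Row-insert each entry into an empty tableau.

After inserting 3: P = [[3]].
After inserting 6: P = [[3, 6]].
After inserting 1: P = [[1, 6], [3]].
After inserting 9: P = [[1, 6, 9], [3]].
After inserting 2: P = [[1, 2, 9], [3, 6]].
After inserting 7: P = [[1, 2, 7], [3, 6, 9]].
After inserting 8: P = [[1, 2, 7, 8], [3, 6, 9]].
After inserting 4: P = [[1, 2, 4, 8], [3, 6, 7], [9]].
After inserting 5: P = [[1, 2, 4, 5], [3, 6, 7, 8], [9]].

The final insertion tableau P = [[1, 2, 4, 5], [3, 6, 7, 8], [9]] has shape [4, 4, 1].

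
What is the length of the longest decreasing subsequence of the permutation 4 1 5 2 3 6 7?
2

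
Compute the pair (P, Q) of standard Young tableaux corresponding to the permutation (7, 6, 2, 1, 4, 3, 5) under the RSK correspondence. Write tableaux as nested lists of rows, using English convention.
Insert each entry of the permutation into P by Schensted row insertion, recording in Q the position of each new cell.

Insert 7: appended to row 1. P = [[7]].
Insert 6: 6 bumps 7 from row 1; 7 starts row 2. P = [[6], [7]].
Insert 2: 2 bumps 6 from row 1; 6 bumps 7 from row 2; 7 starts row 3. P = [[2], [6], [7]].
Insert 1: 1 bumps 2 from row 1; 2 bumps 6 from row 2; 6 bumps 7 from row 3; 7 starts row 4. P = [[1], [2], [6], [7]].
Insert 4: appended to row 1. P = [[1, 4], [2], [6], [7]].
Insert 3: 3 bumps 4 from row 1; 4 appends to row 2. P = [[1, 3], [2, 4], [6], [7]].
Insert 5: appended to row 1. P = [[1, 3, 5], [2, 4], [6], [7]].

So P = [[1, 3, 5], [2, 4], [6], [7]], Q = [[1, 5, 7], [2, 6], [3], [4]].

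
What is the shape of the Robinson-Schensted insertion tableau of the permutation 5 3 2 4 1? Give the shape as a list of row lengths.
[2, 1, 1, 1]

Row-insert each entry into an empty tableau.

After inserting 5: P = [[5]].
After inserting 3: P = [[3], [5]].
After inserting 2: P = [[2], [3], [5]].
After inserting 4: P = [[2, 4], [3], [5]].
After inserting 1: P = [[1, 4], [2], [3], [5]].

The final insertion tableau P = [[1, 4], [2], [3], [5]] has shape [2, 1, 1, 1].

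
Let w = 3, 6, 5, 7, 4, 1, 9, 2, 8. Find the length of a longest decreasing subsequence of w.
4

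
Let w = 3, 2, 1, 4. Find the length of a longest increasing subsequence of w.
2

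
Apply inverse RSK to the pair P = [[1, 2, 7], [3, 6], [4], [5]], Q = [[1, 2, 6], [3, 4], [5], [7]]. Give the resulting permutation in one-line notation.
5 6 1 4 3 7 2

Reverse RSK: for i = n, n-1, ..., 1, locate i in Q, remove the corresponding corner cell from P, and reverse-bump its entry up through P; the value ejected from row 1 is w(i).

So w = 5 6 1 4 3 7 2.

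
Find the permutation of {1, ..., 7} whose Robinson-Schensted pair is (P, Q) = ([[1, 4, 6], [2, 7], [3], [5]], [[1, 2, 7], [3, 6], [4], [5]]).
Reverse RSK: for i = n, n-1, ..., 1, locate i in Q, remove the corresponding corner cell from P, and reverse-bump its entry up through P; the value ejected from row 1 is w(i).

So w = 5 7 3 2 1 4 6.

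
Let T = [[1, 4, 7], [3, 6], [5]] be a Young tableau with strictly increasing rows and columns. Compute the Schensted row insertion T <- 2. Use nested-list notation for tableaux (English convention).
In row 1, 2 replaces 4 (the leftmost entry greater than 2); 4 is bumped to row 2. In row 2, 4 replaces 6 (the leftmost entry greater than 4); 6 is bumped to row 3. 6 is appended to row 3. The new tableau is [[1, 2, 7], [3, 4], [5, 6]].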